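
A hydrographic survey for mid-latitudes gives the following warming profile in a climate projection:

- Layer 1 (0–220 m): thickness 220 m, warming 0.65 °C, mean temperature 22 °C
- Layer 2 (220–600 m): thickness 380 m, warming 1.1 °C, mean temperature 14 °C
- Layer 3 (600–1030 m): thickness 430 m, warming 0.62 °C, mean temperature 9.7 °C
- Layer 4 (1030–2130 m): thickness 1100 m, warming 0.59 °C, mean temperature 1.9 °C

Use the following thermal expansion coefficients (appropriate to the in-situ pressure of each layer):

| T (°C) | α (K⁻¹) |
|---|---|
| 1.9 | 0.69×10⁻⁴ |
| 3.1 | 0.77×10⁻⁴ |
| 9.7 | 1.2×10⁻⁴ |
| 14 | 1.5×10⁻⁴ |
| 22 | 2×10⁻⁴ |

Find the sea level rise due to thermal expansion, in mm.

Layer 1 at 22 °C → α = 2×10⁻⁴ K⁻¹
Layer 2 at 14 °C → α = 1.5×10⁻⁴ K⁻¹
Layer 3 at 9.7 °C → α = 1.2×10⁻⁴ K⁻¹
Layer 4 at 1.9 °C → α = 0.69×10⁻⁴ K⁻¹
2×10⁻⁴ × 220 × 0.65 = 0.02860 m
1.1 × 1.5×10⁻⁴ × 380 = 0.06270 m
600–1030 m: 0.62 × 1.2×10⁻⁴ × 430 = 0.031992 m
Layer 4: 0.69×10⁻⁴ × 1100 × 0.59 = 0.044781 m
Δh = 0.02860 + 0.06270 + 0.031992 + 0.044781 = 0.168073 m ≈ 168 mm

Δh ≈ 168 mm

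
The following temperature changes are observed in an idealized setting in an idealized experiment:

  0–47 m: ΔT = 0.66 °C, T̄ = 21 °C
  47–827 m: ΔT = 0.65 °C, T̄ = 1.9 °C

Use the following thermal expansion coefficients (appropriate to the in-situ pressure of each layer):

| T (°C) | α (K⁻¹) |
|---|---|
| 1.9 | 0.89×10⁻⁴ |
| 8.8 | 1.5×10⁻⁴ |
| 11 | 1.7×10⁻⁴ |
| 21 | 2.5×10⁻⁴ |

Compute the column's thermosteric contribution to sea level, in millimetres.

Layer 1 at 21 °C → α = 2.5×10⁻⁴ K⁻¹
Layer 2 at 1.9 °C → α = 0.89×10⁻⁴ K⁻¹
Layer 1: 47 × 0.66 × 2.5×10⁻⁴ = 0.007755 m
0.89×10⁻⁴ × 780 × 0.65 = 0.045123 m
Δh = 0.007755 + 0.045123 = 0.052878 m

Δh = 52.9 mm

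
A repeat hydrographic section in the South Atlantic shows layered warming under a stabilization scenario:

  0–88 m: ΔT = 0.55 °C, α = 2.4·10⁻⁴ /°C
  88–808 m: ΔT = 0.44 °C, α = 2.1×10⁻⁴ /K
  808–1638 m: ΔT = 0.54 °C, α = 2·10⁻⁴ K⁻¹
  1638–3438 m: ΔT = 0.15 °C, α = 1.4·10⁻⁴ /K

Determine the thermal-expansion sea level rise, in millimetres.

about 206 mm

Layer 1: 0.55 × 2.4×10⁻⁴ × 88 = 0.011616 m
0.44 × 2.1×10⁻⁴ × 720 = 0.066528 m
830 × 2×10⁻⁴ × 0.54 = 0.08964 m
1.4×10⁻⁴ × 0.15 × 1800 = 0.03780 m
Δh = 0.011616 + 0.066528 + 0.08964 + 0.03780 = 0.205584 m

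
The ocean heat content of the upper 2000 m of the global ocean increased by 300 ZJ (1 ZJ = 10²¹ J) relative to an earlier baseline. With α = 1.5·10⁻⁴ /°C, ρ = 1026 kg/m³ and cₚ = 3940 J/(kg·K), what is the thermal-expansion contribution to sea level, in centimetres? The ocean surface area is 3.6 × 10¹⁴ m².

Per unit area: Q = 300×10²¹ / (3.6×10¹⁴) ≈ 8.333×10⁸ J/m²
Δh = αQ/(ρcₚ) = 1.5×10⁻⁴ × 8.333×10⁸ / (1026 × 3940) ≈ 0.030921 m

Δh ≈ 3.09 cm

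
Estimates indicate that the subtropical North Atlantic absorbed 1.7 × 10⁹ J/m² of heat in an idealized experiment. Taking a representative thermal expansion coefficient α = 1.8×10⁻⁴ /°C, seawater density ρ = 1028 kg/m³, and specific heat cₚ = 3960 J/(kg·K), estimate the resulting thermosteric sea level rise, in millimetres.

Δh = 75.2 mm

Δh = αQ/(ρcₚ) = 1.8×10⁻⁴ × 1.7×10⁹ / (1028 × 3960) ≈ 0.075168 m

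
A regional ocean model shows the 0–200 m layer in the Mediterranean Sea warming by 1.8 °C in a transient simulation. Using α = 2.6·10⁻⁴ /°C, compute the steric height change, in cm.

Δh = αΔT·H = 2.6×10⁻⁴ × 1.8 × 200 = 0.09360 m

Δh ≈ 9.4 cm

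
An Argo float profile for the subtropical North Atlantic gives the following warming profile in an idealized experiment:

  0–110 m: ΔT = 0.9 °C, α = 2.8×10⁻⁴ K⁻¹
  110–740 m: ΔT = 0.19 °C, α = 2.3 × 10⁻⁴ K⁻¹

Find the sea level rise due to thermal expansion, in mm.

0–110 m: 0.9 × 2.8×10⁻⁴ × 110 = 0.02772 m
0.19 × 630 × 2.3×10⁻⁴ = 0.027531 m
Δh = 0.02772 + 0.027531 = 0.055251 m

55.3 mm of thermosteric rise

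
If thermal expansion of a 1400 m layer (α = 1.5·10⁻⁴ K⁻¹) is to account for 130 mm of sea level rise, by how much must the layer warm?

0.619 K

ΔT = Δh/(αH) = 0.13 / (1.5×10⁻⁴ × 1400) ≈ 0.6190 K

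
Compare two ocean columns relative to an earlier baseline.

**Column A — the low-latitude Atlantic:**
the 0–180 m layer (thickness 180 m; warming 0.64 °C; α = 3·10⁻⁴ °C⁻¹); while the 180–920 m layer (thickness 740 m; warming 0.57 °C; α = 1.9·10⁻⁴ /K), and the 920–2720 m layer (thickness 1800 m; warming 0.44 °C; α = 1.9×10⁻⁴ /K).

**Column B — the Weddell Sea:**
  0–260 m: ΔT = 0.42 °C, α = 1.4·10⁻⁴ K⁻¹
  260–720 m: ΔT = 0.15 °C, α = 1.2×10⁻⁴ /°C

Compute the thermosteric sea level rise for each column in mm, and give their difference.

A Layer 1: 0.64 × 3×10⁻⁴ × 180 = 0.03456 m
A Layer 2: 0.57 × 1.9×10⁻⁴ × 740 = 0.080142 m
A 920–2720 m: 1.9×10⁻⁴ × 1800 × 0.44 = 0.15048 m
A total: 0.265182 m
B 1.4×10⁻⁴ × 260 × 0.42 = 0.015288 m
B 260–720 m: 1.2×10⁻⁴ × 460 × 0.15 = 0.00828 m
B total: 0.023568 m
Difference: 0.265182 − 0.023568 = 0.241614 m

A: 270 mm; B: 24 mm; difference 240 mm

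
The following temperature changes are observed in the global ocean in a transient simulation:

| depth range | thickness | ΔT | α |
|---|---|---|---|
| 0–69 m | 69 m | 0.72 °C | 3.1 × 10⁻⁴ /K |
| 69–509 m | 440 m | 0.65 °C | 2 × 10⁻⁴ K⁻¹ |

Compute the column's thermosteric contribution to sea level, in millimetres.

0–69 m: 3.1×10⁻⁴ × 0.72 × 69 = 0.0154008 m
69–509 m: 2×10⁻⁴ × 440 × 0.65 = 0.05720 m
Δh = 0.0154008 + 0.05720 = 0.0726008 m

Δh ≈ 72.6 mm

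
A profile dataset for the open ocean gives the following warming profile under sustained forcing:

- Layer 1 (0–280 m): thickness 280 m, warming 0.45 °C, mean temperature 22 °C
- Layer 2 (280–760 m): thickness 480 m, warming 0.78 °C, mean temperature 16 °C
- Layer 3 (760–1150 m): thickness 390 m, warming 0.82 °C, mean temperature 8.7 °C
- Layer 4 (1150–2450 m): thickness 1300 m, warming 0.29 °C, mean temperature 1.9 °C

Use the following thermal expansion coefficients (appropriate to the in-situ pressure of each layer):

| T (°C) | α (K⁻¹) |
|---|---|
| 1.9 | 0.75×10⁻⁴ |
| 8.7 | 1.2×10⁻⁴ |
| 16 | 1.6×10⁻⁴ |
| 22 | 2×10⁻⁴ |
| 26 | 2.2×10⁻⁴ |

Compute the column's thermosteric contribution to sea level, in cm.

Layer 1 at 22 °C → α = 2×10⁻⁴ K⁻¹
Layer 2 at 16 °C → α = 1.6×10⁻⁴ K⁻¹
Layer 3 at 8.7 °C → α = 1.2×10⁻⁴ K⁻¹
Layer 4 at 1.9 °C → α = 0.75×10⁻⁴ K⁻¹
2×10⁻⁴ × 280 × 0.45 = 0.02520 m
280–760 m: 1.6×10⁻⁴ × 480 × 0.78 = 0.059904 m
Layer 3: 390 × 0.82 × 1.2×10⁻⁴ = 0.038376 m
1150–2450 m: 0.29 × 0.75×10⁻⁴ × 1300 = 0.028275 m
Δh = 0.02520 + 0.059904 + 0.038376 + 0.028275 = 0.151755 m

about 15.2 cm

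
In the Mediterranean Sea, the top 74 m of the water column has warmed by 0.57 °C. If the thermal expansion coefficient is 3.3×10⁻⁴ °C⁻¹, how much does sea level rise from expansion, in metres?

Δh = αΔT·H = 3.3×10⁻⁴ × 0.57 × 74 = 0.0139194 m

Δh ≈ 0.0139 m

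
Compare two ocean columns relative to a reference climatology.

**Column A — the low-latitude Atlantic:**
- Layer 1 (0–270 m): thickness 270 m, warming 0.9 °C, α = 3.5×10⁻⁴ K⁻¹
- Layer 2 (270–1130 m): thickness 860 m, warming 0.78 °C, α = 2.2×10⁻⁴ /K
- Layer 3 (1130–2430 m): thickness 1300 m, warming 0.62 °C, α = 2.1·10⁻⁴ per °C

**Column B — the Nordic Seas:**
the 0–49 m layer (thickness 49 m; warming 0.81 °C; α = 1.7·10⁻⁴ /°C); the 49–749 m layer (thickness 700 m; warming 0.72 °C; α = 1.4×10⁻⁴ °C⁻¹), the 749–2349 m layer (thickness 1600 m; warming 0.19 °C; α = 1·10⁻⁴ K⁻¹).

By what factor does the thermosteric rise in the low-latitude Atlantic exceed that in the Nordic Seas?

A 270 × 0.9 × 3.5×10⁻⁴ = 0.08505 m
A 270–1130 m: 860 × 0.78 × 2.2×10⁻⁴ = 0.147576 m
A 0.62 × 2.1×10⁻⁴ × 1300 = 0.16926 m
A total: 0.401886 m
B Layer 1: 0.81 × 1.7×10⁻⁴ × 49 = 0.0067473 m
B 700 × 1.4×10⁻⁴ × 0.72 = 0.07056 m
B 1600 × 0.19 × 1×10⁻⁴ = 0.03040 m
B total: 0.1077073 m
Ratio: 0.401886 / 0.1077073 ≈ 3.731

3.73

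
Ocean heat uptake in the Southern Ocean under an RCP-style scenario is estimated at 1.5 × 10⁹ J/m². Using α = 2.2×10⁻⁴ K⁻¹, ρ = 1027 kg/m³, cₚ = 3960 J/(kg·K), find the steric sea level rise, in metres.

Δh = 0.0811 m

Δh = αQ/(ρcₚ) = 2.2×10⁻⁴ × 1.5×10⁹ / (1027 × 3960) ≈ 0.081142 m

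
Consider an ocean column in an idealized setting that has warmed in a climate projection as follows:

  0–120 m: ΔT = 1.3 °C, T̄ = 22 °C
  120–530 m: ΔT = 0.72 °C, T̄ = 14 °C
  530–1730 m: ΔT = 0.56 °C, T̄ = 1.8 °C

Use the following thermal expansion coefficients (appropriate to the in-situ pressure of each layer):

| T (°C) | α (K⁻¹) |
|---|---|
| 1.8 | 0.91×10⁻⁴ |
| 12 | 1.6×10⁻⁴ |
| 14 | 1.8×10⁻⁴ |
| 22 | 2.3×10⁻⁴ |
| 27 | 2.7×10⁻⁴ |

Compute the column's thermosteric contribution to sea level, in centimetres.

about 15.0 cm

Layer 1 at 22 °C → α = 2.3×10⁻⁴ K⁻¹
Layer 2 at 14 °C → α = 1.8×10⁻⁴ K⁻¹
Layer 3 at 1.8 °C → α = 0.91×10⁻⁴ K⁻¹
120 × 2.3×10⁻⁴ × 1.3 = 0.03588 m
0.72 × 410 × 1.8×10⁻⁴ = 0.053136 m
530–1730 m: 0.56 × 1200 × 0.91×10⁻⁴ = 0.061152 m
Δh = 0.03588 + 0.053136 + 0.061152 = 0.150168 m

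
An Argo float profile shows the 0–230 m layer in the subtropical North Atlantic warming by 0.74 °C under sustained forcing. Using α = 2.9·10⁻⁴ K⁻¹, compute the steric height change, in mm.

about 49 mm

Δh = αΔT·H = 2.9×10⁻⁴ × 0.74 × 230 = 0.049358 m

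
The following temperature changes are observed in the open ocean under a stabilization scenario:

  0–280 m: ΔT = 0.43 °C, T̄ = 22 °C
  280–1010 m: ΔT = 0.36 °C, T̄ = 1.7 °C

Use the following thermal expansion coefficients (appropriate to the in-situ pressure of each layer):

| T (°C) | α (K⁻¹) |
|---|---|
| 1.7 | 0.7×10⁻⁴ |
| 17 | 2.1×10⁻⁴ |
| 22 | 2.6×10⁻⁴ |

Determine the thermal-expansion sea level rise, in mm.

Layer 1 at 22 °C → α = 2.6×10⁻⁴ K⁻¹
Layer 2 at 1.7 °C → α = 0.7×10⁻⁴ K⁻¹
2.6×10⁻⁴ × 0.43 × 280 = 0.031304 m
730 × 0.36 × 0.7×10⁻⁴ = 0.018396 m
Δh = 0.031304 + 0.018396 = 0.04970 m ≈ 50 mm

50 mm of thermosteric rise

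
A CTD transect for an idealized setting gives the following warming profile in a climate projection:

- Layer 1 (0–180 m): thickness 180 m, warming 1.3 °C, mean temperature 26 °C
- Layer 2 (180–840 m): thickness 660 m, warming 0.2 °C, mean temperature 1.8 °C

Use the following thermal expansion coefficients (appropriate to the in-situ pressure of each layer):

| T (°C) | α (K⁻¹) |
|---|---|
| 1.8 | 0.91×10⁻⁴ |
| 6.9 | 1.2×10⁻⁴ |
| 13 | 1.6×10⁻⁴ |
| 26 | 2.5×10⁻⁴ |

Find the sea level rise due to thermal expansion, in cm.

Layer 1 at 26 °C → α = 2.5×10⁻⁴ K⁻¹
Layer 2 at 1.8 °C → α = 0.91×10⁻⁴ K⁻¹
1.3 × 2.5×10⁻⁴ × 180 = 0.05850 m
Layer 2: 660 × 0.91×10⁻⁴ × 0.2 = 0.012012 m
Δh = 0.05850 + 0.012012 = 0.070512 m

Δh ≈ 7.05 cm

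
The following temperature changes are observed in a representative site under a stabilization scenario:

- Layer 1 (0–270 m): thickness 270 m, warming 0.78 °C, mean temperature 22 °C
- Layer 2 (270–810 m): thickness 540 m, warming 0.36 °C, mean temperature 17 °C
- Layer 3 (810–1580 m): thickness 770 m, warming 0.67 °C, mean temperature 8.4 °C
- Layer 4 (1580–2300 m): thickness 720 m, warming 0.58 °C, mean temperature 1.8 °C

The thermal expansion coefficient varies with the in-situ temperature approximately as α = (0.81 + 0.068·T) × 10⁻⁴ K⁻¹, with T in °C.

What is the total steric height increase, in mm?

Layer 1: α = (0.81 + 0.068×22)×10⁻⁴ = 2.306×10⁻⁴ K⁻¹
Layer 2: α = (0.81 + 0.068×17)×10⁻⁴ = 1.966×10⁻⁴ K⁻¹
Layer 3: α = (0.81 + 0.068×8.4)×10⁻⁴ = 1.3812×10⁻⁴ K⁻¹
Layer 4: α = (0.81 + 0.068×1.8)×10⁻⁴ = 0.9324×10⁻⁴ K⁻¹
0–270 m: 2.306×10⁻⁴ × 270 × 0.78 = 0.04856436 m
540 × 0.36 × 1.966×10⁻⁴ = 0.03821904 m
Layer 3: 0.67 × 770 × 1.3812×10⁻⁴ = 0.071256108 m
Layer 4: 720 × 0.9324×10⁻⁴ × 0.58 = 0.038937024 m
Δh = 0.04856436 + 0.03821904 + 0.071256108 + 0.038937024 = 0.196976532 m ≈ 200 mm

Δh = 200 mm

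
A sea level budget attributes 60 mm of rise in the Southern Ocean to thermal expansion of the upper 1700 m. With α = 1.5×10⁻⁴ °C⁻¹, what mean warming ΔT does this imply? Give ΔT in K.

about 0.235 K

ΔT = Δh/(αH) = 0.06 / (1.5×10⁻⁴ × 1700) ≈ 0.2353 K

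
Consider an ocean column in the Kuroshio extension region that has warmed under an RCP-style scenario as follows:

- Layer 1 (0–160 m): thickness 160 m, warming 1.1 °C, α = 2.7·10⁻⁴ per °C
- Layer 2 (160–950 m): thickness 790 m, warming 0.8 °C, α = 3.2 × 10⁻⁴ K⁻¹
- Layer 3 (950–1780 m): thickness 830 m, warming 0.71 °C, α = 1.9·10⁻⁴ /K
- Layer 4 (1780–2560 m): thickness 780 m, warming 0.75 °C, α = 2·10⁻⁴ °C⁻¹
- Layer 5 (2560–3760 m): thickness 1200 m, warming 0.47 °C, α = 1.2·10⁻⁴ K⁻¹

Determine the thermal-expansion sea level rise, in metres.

Δh = 0.546 m

2.7×10⁻⁴ × 1.1 × 160 = 0.04752 m
160–950 m: 790 × 3.2×10⁻⁴ × 0.8 = 0.20224 m
950–1780 m: 0.71 × 830 × 1.9×10⁻⁴ = 0.111967 m
Layer 4: 780 × 2×10⁻⁴ × 0.75 = 0.11700 m
1.2×10⁻⁴ × 1200 × 0.47 = 0.06768 m
Δh = 0.04752 + 0.20224 + 0.111967 + 0.11700 + 0.06768 = 0.546407 m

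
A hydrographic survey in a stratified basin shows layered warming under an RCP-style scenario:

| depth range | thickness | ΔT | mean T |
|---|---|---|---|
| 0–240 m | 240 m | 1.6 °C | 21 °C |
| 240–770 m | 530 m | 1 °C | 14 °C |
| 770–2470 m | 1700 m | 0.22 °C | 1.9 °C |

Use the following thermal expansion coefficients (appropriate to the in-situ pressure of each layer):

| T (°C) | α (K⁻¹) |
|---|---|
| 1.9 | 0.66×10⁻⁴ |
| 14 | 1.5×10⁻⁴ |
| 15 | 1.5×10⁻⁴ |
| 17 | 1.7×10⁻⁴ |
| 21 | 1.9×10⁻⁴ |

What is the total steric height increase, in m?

Layer 1 at 21 °C → α = 1.9×10⁻⁴ K⁻¹
Layer 2 at 14 °C → α = 1.5×10⁻⁴ K⁻¹
Layer 3 at 1.9 °C → α = 0.66×10⁻⁴ K⁻¹
1.9×10⁻⁴ × 1.6 × 240 = 0.07296 m
1 × 530 × 1.5×10⁻⁴ = 0.07950 m
770–2470 m: 1700 × 0.22 × 0.66×10⁻⁴ = 0.024684 m
Δh = 0.07296 + 0.07950 + 0.024684 = 0.177144 m

0.177 m of thermosteric rise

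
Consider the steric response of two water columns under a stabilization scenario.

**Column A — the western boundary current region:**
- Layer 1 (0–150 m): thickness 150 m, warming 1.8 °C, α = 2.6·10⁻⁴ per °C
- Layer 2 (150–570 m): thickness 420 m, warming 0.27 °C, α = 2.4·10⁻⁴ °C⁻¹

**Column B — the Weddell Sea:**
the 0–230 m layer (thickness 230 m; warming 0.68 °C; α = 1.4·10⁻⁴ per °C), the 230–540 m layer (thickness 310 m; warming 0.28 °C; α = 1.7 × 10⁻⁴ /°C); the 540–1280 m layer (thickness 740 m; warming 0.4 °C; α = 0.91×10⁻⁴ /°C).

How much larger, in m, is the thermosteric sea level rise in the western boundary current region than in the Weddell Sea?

0.034 m

A 150 × 1.8 × 2.6×10⁻⁴ = 0.07020 m
A Layer 2: 420 × 0.27 × 2.4×10⁻⁴ = 0.027216 m
A total: 0.097416 m
B Layer 1: 0.68 × 1.4×10⁻⁴ × 230 = 0.021896 m
B 230–540 m: 0.28 × 1.7×10⁻⁴ × 310 = 0.014756 m
B 540–1280 m: 0.4 × 0.91×10⁻⁴ × 740 = 0.026936 m
B total: 0.063588 m
Difference: 0.097416 − 0.063588 = 0.033828 m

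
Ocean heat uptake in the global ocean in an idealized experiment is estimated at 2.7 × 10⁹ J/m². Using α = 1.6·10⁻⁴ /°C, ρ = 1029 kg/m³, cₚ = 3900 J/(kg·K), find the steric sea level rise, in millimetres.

Δh = αQ/(ρcₚ) = 1.6×10⁻⁴ × 2.7×10⁹ / (1029 × 3900) ≈ 0.10765 m

about 110 mm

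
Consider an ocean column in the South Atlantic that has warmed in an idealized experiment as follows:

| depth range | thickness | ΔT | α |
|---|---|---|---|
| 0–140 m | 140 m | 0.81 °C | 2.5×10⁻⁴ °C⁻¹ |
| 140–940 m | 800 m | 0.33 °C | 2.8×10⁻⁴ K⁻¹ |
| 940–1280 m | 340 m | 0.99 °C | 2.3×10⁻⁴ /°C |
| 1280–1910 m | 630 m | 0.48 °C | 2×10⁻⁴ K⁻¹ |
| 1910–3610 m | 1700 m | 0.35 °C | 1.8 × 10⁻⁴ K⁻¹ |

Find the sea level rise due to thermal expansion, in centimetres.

Layer 1: 0.81 × 2.5×10⁻⁴ × 140 = 0.02835 m
Layer 2: 800 × 2.8×10⁻⁴ × 0.33 = 0.07392 m
Layer 3: 0.99 × 340 × 2.3×10⁻⁴ = 0.077418 m
Layer 4: 2×10⁻⁴ × 630 × 0.48 = 0.06048 m
1910–3610 m: 1700 × 1.8×10⁻⁴ × 0.35 = 0.10710 m
Δh = 0.02835 + 0.07392 + 0.077418 + 0.06048 + 0.10710 = 0.347268 m ≈ 35 cm

about 35 cm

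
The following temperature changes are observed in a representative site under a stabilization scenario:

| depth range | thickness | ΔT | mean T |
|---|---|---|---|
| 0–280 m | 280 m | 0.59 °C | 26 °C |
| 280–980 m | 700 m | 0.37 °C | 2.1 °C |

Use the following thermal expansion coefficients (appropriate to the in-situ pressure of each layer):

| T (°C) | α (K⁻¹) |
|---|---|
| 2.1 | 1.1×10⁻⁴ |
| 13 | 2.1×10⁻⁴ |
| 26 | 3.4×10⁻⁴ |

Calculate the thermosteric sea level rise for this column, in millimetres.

Layer 1 at 26 °C → α = 3.4×10⁻⁴ K⁻¹
Layer 2 at 2.1 °C → α = 1.1×10⁻⁴ K⁻¹
280 × 0.59 × 3.4×10⁻⁴ = 0.056168 m
0.37 × 1.1×10⁻⁴ × 700 = 0.02849 m
Δh = 0.056168 + 0.02849 = 0.084658 m

84.7 mm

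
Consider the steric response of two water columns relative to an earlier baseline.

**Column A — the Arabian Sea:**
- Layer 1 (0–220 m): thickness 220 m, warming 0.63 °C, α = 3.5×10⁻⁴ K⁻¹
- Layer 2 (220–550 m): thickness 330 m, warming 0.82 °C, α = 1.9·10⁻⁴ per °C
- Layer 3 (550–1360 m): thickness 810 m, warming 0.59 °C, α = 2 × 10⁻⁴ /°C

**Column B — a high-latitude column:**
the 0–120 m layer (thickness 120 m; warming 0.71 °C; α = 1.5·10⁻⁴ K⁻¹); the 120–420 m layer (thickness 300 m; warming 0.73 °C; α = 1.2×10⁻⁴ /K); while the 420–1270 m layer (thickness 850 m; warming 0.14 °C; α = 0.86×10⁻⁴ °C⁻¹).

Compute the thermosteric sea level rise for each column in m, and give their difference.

A 220 × 3.5×10⁻⁴ × 0.63 = 0.04851 m
A Layer 2: 330 × 1.9×10⁻⁴ × 0.82 = 0.051414 m
A 810 × 0.59 × 2×10⁻⁴ = 0.09558 m
A total: 0.195504 m
B Layer 1: 0.71 × 120 × 1.5×10⁻⁴ = 0.01278 m
B 120–420 m: 1.2×10⁻⁴ × 300 × 0.73 = 0.02628 m
B 0.86×10⁻⁴ × 850 × 0.14 = 0.010234 m
B total: 0.049294 m
Difference: 0.195504 − 0.049294 = 0.14621 m

Δh_A ≈ 0.196 m, Δh_B ≈ 0.0493 m; difference ≈ 0.146 m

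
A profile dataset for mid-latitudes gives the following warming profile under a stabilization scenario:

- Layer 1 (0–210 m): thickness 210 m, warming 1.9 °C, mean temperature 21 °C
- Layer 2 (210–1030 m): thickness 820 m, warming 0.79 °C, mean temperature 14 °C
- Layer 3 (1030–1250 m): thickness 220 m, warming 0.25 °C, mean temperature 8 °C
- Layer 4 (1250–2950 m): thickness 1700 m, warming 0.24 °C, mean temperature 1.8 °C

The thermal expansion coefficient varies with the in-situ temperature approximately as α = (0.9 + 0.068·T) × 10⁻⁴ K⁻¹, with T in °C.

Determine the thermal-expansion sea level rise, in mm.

263 mm

Layer 1: α = (0.9 + 0.068×21)×10⁻⁴ = 2.328×10⁻⁴ K⁻¹
Layer 2: α = (0.9 + 0.068×14)×10⁻⁴ = 1.852×10⁻⁴ K⁻¹
Layer 3: α = (0.9 + 0.068×8)×10⁻⁴ = 1.444×10⁻⁴ K⁻¹
Layer 4: α = (0.9 + 0.068×1.8)×10⁻⁴ = 1.0224×10⁻⁴ K⁻¹
0–210 m: 2.328×10⁻⁴ × 1.9 × 210 = 0.0928872 m
210–1030 m: 0.79 × 820 × 1.852×10⁻⁴ = 0.11997256 m
1.444×10⁻⁴ × 0.25 × 220 = 0.007942 m
Layer 4: 1700 × 0.24 × 1.0224×10⁻⁴ = 0.04171392 m
Δh = 0.0928872 + 0.11997256 + 0.007942 + 0.04171392 = 0.26251568 m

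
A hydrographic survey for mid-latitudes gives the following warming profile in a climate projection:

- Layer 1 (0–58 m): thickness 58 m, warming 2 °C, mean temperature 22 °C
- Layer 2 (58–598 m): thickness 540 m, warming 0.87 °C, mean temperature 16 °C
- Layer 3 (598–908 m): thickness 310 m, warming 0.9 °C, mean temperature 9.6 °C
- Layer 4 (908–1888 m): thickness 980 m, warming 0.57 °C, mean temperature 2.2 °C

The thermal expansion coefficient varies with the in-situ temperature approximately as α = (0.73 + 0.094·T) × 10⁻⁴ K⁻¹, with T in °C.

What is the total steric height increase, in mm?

235 mm

Layer 1: α = (0.73 + 0.094×22)×10⁻⁴ = 2.798×10⁻⁴ K⁻¹
Layer 2: α = (0.73 + 0.094×16)×10⁻⁴ = 2.234×10⁻⁴ K⁻¹
Layer 3: α = (0.73 + 0.094×9.6)×10⁻⁴ = 1.6324×10⁻⁴ K⁻¹
Layer 4: α = (0.73 + 0.094×2.2)×10⁻⁴ = 0.9368×10⁻⁴ K⁻¹
0–58 m: 58 × 2 × 2.798×10⁻⁴ = 0.0324568 m
2.234×10⁻⁴ × 0.87 × 540 = 0.10495332 m
Layer 3: 0.9 × 310 × 1.6324×10⁻⁴ = 0.04554396 m
Layer 4: 980 × 0.9368×10⁻⁴ × 0.57 = 0.052329648 m
Δh = 0.0324568 + 0.10495332 + 0.04554396 + 0.052329648 = 0.235283728 m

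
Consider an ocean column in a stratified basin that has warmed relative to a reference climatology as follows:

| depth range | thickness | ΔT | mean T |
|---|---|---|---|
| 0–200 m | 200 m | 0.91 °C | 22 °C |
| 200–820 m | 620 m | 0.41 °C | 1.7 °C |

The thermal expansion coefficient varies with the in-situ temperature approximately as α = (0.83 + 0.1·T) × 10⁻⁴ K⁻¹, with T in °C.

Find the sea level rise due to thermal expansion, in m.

Δh = 0.0806 m

Layer 1: α = (0.83 + 0.1×22)×10⁻⁴ = 3.03×10⁻⁴ K⁻¹
Layer 2: α = (0.83 + 0.1×1.7)×10⁻⁴ = 1×10⁻⁴ K⁻¹
0–200 m: 200 × 0.91 × 3.03×10⁻⁴ = 0.055146 m
Layer 2: 1×10⁻⁴ × 620 × 0.41 = 0.02542 m
Δh = 0.055146 + 0.02542 = 0.080566 m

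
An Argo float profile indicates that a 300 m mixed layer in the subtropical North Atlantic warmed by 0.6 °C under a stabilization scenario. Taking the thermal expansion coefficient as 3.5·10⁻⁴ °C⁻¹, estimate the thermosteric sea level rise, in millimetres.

Δh = αΔT·H = 3.5×10⁻⁴ × 0.6 × 300 = 0.06300 m

Δh = 63 mm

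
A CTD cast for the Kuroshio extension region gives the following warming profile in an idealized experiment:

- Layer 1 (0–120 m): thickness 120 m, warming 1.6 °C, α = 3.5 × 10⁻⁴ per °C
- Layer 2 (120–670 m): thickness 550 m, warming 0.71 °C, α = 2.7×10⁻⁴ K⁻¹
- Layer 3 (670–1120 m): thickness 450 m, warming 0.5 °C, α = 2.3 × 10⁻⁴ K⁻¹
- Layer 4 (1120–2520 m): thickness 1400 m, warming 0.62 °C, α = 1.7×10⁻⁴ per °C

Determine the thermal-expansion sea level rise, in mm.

Δh ≈ 370 mm

Layer 1: 3.5×10⁻⁴ × 120 × 1.6 = 0.06720 m
2.7×10⁻⁴ × 550 × 0.71 = 0.105435 m
670–1120 m: 0.5 × 450 × 2.3×10⁻⁴ = 0.05175 m
1120–2520 m: 1.7×10⁻⁴ × 1400 × 0.62 = 0.14756 m
Δh = 0.06720 + 0.105435 + 0.05175 + 0.14756 = 0.371945 m ≈ 370 mm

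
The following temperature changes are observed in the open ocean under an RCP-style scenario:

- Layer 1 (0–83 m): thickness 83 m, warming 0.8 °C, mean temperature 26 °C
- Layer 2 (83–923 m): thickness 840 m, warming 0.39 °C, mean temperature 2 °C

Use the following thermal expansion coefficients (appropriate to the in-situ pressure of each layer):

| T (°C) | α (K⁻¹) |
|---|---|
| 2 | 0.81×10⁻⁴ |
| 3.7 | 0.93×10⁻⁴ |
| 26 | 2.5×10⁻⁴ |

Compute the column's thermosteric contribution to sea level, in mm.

Layer 1 at 26 °C → α = 2.5×10⁻⁴ K⁻¹
Layer 2 at 2 °C → α = 0.81×10⁻⁴ K⁻¹
0–83 m: 83 × 2.5×10⁻⁴ × 0.8 = 0.01660 m
83–923 m: 0.39 × 840 × 0.81×10⁻⁴ = 0.0265356 m
Δh = 0.01660 + 0.0265356 = 0.0431356 m

about 43.1 mm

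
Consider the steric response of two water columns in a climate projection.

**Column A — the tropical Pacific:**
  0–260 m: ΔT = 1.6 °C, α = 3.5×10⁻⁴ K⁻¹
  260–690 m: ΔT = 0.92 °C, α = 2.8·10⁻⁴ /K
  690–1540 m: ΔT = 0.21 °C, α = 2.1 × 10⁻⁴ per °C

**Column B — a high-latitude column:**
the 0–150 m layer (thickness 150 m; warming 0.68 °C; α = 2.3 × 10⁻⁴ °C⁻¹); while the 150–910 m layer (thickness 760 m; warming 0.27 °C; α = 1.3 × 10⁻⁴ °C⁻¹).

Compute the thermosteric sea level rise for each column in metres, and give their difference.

A: 0.294 m; B: 0.0501 m; difference 0.244 m

A 1.6 × 3.5×10⁻⁴ × 260 = 0.14560 m
A Layer 2: 0.92 × 2.8×10⁻⁴ × 430 = 0.110768 m
A 0.21 × 2.1×10⁻⁴ × 850 = 0.037485 m
A total: 0.293853 m
B 2.3×10⁻⁴ × 0.68 × 150 = 0.02346 m
B Layer 2: 0.27 × 1.3×10⁻⁴ × 760 = 0.026676 m
B total: 0.050136 m
Difference: 0.293853 − 0.050136 = 0.243717 m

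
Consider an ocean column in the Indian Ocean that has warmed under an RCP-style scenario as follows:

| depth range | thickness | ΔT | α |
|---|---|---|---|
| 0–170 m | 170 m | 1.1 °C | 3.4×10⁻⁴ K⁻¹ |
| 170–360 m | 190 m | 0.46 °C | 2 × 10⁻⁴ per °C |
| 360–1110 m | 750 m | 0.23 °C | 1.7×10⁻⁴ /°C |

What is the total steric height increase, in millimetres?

Δh ≈ 110 mm

170 × 1.1 × 3.4×10⁻⁴ = 0.06358 m
170–360 m: 190 × 0.46 × 2×10⁻⁴ = 0.01748 m
Layer 3: 0.23 × 1.7×10⁻⁴ × 750 = 0.029325 m
Δh = 0.06358 + 0.01748 + 0.029325 = 0.110385 m ≈ 110 mm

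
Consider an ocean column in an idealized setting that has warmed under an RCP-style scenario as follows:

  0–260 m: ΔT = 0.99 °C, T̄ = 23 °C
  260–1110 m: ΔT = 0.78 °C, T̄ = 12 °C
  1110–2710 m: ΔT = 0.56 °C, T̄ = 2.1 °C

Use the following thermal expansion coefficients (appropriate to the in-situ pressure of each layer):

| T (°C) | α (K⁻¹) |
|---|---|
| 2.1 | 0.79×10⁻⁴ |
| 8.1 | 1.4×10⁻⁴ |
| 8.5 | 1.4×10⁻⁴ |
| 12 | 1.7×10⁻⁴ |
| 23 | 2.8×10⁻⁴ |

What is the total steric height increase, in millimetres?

Layer 1 at 23 °C → α = 2.8×10⁻⁴ K⁻¹
Layer 2 at 12 °C → α = 1.7×10⁻⁴ K⁻¹
Layer 3 at 2.1 °C → α = 0.79×10⁻⁴ K⁻¹
0–260 m: 260 × 0.99 × 2.8×10⁻⁴ = 0.072072 m
Layer 2: 850 × 0.78 × 1.7×10⁻⁴ = 0.11271 m
1110–2710 m: 1600 × 0.79×10⁻⁴ × 0.56 = 0.070784 m
Δh = 0.072072 + 0.11271 + 0.070784 = 0.255566 m

about 256 mm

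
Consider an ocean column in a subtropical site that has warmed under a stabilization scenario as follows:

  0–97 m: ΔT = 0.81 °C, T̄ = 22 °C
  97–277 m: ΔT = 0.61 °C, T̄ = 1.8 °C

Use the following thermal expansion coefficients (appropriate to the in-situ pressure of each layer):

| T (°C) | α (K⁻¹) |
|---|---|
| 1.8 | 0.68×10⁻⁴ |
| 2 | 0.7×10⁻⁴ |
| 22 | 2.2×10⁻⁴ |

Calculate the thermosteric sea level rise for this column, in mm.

Layer 1 at 22 °C → α = 2.2×10⁻⁴ K⁻¹
Layer 2 at 1.8 °C → α = 0.68×10⁻⁴ K⁻¹
97 × 0.81 × 2.2×10⁻⁴ = 0.0172854 m
Layer 2: 0.68×10⁻⁴ × 180 × 0.61 = 0.0074664 m
Δh = 0.0172854 + 0.0074664 = 0.0247518 m

24.8 mm of thermosteric rise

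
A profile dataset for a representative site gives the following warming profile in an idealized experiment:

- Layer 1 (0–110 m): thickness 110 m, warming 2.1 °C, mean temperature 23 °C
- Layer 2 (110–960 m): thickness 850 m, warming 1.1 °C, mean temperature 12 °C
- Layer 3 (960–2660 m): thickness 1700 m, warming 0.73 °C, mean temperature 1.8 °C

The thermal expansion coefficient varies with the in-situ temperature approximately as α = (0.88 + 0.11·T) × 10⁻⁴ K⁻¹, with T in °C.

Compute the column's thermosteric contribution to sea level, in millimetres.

Layer 1: α = (0.88 + 0.11×23)×10⁻⁴ = 3.41×10⁻⁴ K⁻¹
Layer 2: α = (0.88 + 0.11×12)×10⁻⁴ = 2.2×10⁻⁴ K⁻¹
Layer 3: α = (0.88 + 0.11×1.8)×10⁻⁴ = 1.078×10⁻⁴ K⁻¹
3.41×10⁻⁴ × 110 × 2.1 = 0.078771 m
Layer 2: 1.1 × 2.2×10⁻⁴ × 850 = 0.20570 m
Layer 3: 1700 × 1.078×10⁻⁴ × 0.73 = 0.1337798 m
Δh = 0.078771 + 0.20570 + 0.1337798 = 0.4182508 m

Δh = 418 mm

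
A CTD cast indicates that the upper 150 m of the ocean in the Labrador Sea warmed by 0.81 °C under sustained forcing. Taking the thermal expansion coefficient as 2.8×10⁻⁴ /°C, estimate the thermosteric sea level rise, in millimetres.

34 mm of thermosteric rise

Δh = αΔT·H = 2.8×10⁻⁴ × 0.81 × 150 = 0.03402 m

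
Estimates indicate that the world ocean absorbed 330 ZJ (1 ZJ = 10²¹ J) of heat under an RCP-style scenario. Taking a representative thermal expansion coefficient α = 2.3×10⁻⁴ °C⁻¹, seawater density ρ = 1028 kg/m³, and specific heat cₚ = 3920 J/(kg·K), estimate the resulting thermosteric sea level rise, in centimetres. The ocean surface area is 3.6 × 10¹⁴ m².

5.23 cm

Per unit area: Q = 330×10²¹ / (3.6×10¹⁴) ≈ 9.167×10⁸ J/m²
Δh = αQ/(ρcₚ) = 2.3×10⁻⁴ × 9.167×10⁸ / (1028 × 3920) ≈ 0.052321 m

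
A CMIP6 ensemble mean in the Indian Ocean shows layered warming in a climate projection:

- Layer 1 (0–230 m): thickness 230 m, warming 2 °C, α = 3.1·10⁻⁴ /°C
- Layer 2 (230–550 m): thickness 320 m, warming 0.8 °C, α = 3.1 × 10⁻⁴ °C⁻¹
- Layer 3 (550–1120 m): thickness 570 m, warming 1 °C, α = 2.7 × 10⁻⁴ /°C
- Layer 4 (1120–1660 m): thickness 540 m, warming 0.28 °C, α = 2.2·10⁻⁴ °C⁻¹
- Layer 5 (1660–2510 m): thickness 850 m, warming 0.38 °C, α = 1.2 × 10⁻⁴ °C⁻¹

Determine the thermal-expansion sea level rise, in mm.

450 mm

Layer 1: 3.1×10⁻⁴ × 230 × 2 = 0.14260 m
Layer 2: 320 × 3.1×10⁻⁴ × 0.8 = 0.07936 m
1 × 570 × 2.7×10⁻⁴ = 0.15390 m
1120–1660 m: 0.28 × 2.2×10⁻⁴ × 540 = 0.033264 m
Layer 5: 0.38 × 1.2×10⁻⁴ × 850 = 0.03876 m
Δh = 0.14260 + 0.07936 + 0.15390 + 0.033264 + 0.03876 = 0.447884 m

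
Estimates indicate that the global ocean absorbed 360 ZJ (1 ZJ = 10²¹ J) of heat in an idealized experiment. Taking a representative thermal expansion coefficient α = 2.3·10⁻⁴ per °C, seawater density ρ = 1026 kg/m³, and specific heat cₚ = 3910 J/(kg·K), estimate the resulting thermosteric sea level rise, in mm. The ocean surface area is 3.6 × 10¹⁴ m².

about 57 mm

Per unit area: Q = 360×10²¹ / (3.6×10¹⁴) = 1×10⁹ J/m²
Δh = αQ/(ρcₚ) = 2.3×10⁻⁴ × 1×10⁹ / (1026 × 3910) ≈ 0.057333 m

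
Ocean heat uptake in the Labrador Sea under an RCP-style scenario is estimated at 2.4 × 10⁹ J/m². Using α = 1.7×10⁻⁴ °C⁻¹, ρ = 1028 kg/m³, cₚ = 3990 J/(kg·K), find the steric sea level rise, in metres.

Δh = αQ/(ρcₚ) = 1.7×10⁻⁴ × 2.4×10⁹ / (1028 × 3990) ≈ 0.09947 m

0.0995 m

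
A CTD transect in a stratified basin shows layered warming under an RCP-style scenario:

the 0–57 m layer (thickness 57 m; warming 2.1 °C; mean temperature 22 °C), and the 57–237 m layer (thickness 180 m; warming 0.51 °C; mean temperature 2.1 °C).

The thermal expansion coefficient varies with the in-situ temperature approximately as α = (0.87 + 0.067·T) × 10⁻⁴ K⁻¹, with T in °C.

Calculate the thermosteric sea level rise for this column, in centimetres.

Layer 1: α = (0.87 + 0.067×22)×10⁻⁴ = 2.344×10⁻⁴ K⁻¹
Layer 2: α = (0.87 + 0.067×2.1)×10⁻⁴ = 1.0107×10⁻⁴ K⁻¹
2.344×10⁻⁴ × 2.1 × 57 = 0.02805768 m
180 × 1.0107×10⁻⁴ × 0.51 = 0.009278226 m
Δh = 0.02805768 + 0.009278226 = 0.037335906 m

3.73 cm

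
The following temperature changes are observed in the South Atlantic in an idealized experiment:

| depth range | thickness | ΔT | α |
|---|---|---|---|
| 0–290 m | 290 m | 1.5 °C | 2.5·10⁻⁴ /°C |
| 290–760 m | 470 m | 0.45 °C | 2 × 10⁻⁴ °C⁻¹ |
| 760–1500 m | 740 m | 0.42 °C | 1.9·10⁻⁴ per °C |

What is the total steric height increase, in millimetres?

210 mm of thermosteric rise

0–290 m: 2.5×10⁻⁴ × 290 × 1.5 = 0.10875 m
470 × 0.45 × 2×10⁻⁴ = 0.04230 m
1.9×10⁻⁴ × 740 × 0.42 = 0.059052 m
Δh = 0.10875 + 0.04230 + 0.059052 = 0.210102 m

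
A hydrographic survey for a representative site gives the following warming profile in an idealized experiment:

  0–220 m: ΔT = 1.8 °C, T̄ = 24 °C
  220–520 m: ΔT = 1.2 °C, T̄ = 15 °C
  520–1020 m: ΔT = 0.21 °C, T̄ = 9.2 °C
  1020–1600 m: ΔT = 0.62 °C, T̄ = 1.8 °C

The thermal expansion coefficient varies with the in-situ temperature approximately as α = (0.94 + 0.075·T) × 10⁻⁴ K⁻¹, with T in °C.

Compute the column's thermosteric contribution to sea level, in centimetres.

Layer 1: α = (0.94 + 0.075×24)×10⁻⁴ = 2.74×10⁻⁴ K⁻¹
Layer 2: α = (0.94 + 0.075×15)×10⁻⁴ = 2.065×10⁻⁴ K⁻¹
Layer 3: α = (0.94 + 0.075×9.2)×10⁻⁴ = 1.63×10⁻⁴ K⁻¹
Layer 4: α = (0.94 + 0.075×1.8)×10⁻⁴ = 1.075×10⁻⁴ K⁻¹
0–220 m: 1.8 × 2.74×10⁻⁴ × 220 = 0.108504 m
220–520 m: 1.2 × 300 × 2.065×10⁻⁴ = 0.07434 m
Layer 3: 1.63×10⁻⁴ × 0.21 × 500 = 0.017115 m
1020–1600 m: 0.62 × 1.075×10⁻⁴ × 580 = 0.038657 m
Δh = 0.108504 + 0.07434 + 0.017115 + 0.038657 = 0.238616 m

about 23.9 cm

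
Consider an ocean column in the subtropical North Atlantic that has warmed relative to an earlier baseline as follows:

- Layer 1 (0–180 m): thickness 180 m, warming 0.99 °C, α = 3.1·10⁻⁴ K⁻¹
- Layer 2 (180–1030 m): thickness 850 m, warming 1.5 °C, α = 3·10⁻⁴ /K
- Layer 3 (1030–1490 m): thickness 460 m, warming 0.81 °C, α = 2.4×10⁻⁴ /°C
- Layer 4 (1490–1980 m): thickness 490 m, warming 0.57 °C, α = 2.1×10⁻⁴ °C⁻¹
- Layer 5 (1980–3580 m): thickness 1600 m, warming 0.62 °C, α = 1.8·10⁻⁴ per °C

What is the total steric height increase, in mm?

760 mm of thermosteric rise

Layer 1: 180 × 3.1×10⁻⁴ × 0.99 = 0.055242 m
Layer 2: 850 × 3×10⁻⁴ × 1.5 = 0.38250 m
1030–1490 m: 0.81 × 460 × 2.4×10⁻⁴ = 0.089424 m
Layer 4: 0.57 × 490 × 2.1×10⁻⁴ = 0.058653 m
0.62 × 1600 × 1.8×10⁻⁴ = 0.17856 m
Δh = 0.055242 + 0.38250 + 0.089424 + 0.058653 + 0.17856 = 0.764379 m ≈ 760 mm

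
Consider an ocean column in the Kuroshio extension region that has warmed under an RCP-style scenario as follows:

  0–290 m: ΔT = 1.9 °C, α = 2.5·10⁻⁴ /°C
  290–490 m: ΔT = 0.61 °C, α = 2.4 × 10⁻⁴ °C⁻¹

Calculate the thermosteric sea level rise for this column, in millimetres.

Δh ≈ 170 mm

2.5×10⁻⁴ × 1.9 × 290 = 0.13775 m
2.4×10⁻⁴ × 0.61 × 200 = 0.02928 m
Δh = 0.13775 + 0.02928 = 0.16703 m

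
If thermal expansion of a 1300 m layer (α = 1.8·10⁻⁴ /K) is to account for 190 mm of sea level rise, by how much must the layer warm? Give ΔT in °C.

about 0.812 °C

ΔT = Δh/(αH) = 0.19 / (1.8×10⁻⁴ × 1300) ≈ 0.8120 °C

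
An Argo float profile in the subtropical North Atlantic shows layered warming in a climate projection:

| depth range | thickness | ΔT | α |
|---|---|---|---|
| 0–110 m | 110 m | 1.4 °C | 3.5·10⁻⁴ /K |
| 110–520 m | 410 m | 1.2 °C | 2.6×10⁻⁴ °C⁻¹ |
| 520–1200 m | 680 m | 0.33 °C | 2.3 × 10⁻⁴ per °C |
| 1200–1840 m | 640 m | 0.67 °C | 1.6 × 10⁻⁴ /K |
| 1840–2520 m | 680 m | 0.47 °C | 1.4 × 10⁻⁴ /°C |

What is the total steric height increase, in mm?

Δh = 347 mm

0–110 m: 1.4 × 3.5×10⁻⁴ × 110 = 0.05390 m
410 × 2.6×10⁻⁴ × 1.2 = 0.12792 m
520–1200 m: 2.3×10⁻⁴ × 680 × 0.33 = 0.051612 m
Layer 4: 0.67 × 1.6×10⁻⁴ × 640 = 0.068608 m
0.47 × 680 × 1.4×10⁻⁴ = 0.044744 m
Δh = 0.05390 + 0.12792 + 0.051612 + 0.068608 + 0.044744 = 0.346784 m ≈ 347 mm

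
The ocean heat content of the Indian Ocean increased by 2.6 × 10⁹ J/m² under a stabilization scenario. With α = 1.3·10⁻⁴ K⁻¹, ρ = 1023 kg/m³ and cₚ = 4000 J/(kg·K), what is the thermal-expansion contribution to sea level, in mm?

Δh = αQ/(ρcₚ) = 1.3×10⁻⁴ × 2.6×10⁹ / (1023 × 4000) ≈ 0.08260 m

Δh = 83 mm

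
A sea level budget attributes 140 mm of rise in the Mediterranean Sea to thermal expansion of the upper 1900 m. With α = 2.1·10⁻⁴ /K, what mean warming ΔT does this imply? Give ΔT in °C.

ΔT = Δh/(αH) = 0.14 / (2.1×10⁻⁴ × 1900) ≈ 0.3509 °C

about 0.351 °C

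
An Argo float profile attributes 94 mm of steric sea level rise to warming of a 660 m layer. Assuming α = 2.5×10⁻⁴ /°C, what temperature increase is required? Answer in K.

ΔT = Δh/(αH) = 0.094 / (2.5×10⁻⁴ × 660) ≈ 0.5697 K

0.57 K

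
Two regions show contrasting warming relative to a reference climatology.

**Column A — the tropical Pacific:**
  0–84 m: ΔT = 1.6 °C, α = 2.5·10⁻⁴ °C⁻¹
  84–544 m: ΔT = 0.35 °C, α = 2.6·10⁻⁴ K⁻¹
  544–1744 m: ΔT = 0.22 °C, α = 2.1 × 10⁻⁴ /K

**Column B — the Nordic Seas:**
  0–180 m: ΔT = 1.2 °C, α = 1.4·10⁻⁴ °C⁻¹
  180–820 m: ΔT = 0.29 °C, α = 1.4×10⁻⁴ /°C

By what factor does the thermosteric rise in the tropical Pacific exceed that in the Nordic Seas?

2.33

A 1.6 × 84 × 2.5×10⁻⁴ = 0.03360 m
A Layer 2: 460 × 2.6×10⁻⁴ × 0.35 = 0.04186 m
A Layer 3: 1200 × 0.22 × 2.1×10⁻⁴ = 0.05544 m
A total: 0.13090 m
B 0–180 m: 1.4×10⁻⁴ × 1.2 × 180 = 0.03024 m
B 180–820 m: 640 × 0.29 × 1.4×10⁻⁴ = 0.025984 m
B total: 0.056224 m
Ratio: 0.13090 / 0.056224 ≈ 2.328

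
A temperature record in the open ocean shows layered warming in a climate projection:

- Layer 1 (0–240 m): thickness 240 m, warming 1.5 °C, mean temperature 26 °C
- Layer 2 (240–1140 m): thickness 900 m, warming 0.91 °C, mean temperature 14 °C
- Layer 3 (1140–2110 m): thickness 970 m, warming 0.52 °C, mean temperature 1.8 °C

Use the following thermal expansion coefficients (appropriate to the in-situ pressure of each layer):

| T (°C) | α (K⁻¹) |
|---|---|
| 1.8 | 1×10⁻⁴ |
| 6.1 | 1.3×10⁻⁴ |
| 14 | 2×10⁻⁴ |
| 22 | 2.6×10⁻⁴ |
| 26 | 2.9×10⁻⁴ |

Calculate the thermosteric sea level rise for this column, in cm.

Layer 1 at 26 °C → α = 2.9×10⁻⁴ K⁻¹
Layer 2 at 14 °C → α = 2×10⁻⁴ K⁻¹
Layer 3 at 1.8 °C → α = 1×10⁻⁴ K⁻¹
0–240 m: 240 × 1.5 × 2.9×10⁻⁴ = 0.10440 m
240–1140 m: 2×10⁻⁴ × 900 × 0.91 = 0.16380 m
Layer 3: 1×10⁻⁴ × 970 × 0.52 = 0.05044 m
Δh = 0.10440 + 0.16380 + 0.05044 = 0.31864 m

31.9 cm of thermosteric rise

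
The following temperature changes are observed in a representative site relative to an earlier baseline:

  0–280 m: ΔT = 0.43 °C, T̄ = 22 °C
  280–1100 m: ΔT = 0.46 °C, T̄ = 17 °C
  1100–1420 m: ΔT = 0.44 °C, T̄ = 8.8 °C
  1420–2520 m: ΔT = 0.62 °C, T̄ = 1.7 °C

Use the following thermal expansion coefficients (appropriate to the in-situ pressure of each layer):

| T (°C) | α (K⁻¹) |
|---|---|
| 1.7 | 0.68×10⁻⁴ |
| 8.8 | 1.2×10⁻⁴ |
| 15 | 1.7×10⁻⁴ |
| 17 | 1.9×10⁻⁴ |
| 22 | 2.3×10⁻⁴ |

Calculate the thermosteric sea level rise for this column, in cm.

Layer 1 at 22 °C → α = 2.3×10⁻⁴ K⁻¹
Layer 2 at 17 °C → α = 1.9×10⁻⁴ K⁻¹
Layer 3 at 8.8 °C → α = 1.2×10⁻⁴ K⁻¹
Layer 4 at 1.7 °C → α = 0.68×10⁻⁴ K⁻¹
0–280 m: 2.3×10⁻⁴ × 0.43 × 280 = 0.027692 m
Layer 2: 820 × 0.46 × 1.9×10⁻⁴ = 0.071668 m
Layer 3: 1.2×10⁻⁴ × 320 × 0.44 = 0.016896 m
0.68×10⁻⁴ × 1100 × 0.62 = 0.046376 m
Δh = 0.027692 + 0.071668 + 0.016896 + 0.046376 = 0.162632 m ≈ 16.3 cm

16.3 cm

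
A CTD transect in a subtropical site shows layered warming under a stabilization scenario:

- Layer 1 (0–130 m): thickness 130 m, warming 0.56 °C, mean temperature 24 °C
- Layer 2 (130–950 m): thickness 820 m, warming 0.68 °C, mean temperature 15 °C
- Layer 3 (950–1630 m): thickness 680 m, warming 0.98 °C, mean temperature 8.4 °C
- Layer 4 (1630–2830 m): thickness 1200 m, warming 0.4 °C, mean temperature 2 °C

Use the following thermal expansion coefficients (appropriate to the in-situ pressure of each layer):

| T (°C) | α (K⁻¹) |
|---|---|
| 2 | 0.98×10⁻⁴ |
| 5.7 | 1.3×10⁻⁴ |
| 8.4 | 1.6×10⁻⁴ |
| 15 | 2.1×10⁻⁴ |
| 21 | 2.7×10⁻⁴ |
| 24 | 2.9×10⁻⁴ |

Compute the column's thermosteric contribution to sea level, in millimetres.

about 292 mm

Layer 1 at 24 °C → α = 2.9×10⁻⁴ K⁻¹
Layer 2 at 15 °C → α = 2.1×10⁻⁴ K⁻¹
Layer 3 at 8.4 °C → α = 1.6×10⁻⁴ K⁻¹
Layer 4 at 2 °C → α = 0.98×10⁻⁴ K⁻¹
130 × 2.9×10⁻⁴ × 0.56 = 0.021112 m
Layer 2: 820 × 2.1×10⁻⁴ × 0.68 = 0.117096 m
Layer 3: 1.6×10⁻⁴ × 680 × 0.98 = 0.106624 m
Layer 4: 0.98×10⁻⁴ × 0.4 × 1200 = 0.04704 m
Δh = 0.021112 + 0.117096 + 0.106624 + 0.04704 = 0.291872 m ≈ 292 mm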